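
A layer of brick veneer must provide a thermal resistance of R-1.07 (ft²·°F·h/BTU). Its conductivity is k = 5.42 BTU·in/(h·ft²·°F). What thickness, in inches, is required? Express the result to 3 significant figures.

5.80 in

L = R × k = 1.07 × 5.42 = 5.799 in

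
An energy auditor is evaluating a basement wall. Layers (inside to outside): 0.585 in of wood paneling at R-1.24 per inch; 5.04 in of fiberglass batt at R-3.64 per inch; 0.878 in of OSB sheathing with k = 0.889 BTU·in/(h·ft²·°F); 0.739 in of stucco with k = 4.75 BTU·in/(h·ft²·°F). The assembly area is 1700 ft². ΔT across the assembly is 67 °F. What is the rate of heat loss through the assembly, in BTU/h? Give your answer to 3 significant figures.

5630 BTU/h

0.585 × 1.24 = 0.7254
5.04 × 3.64 = 18.35
0.878/0.889 = 0.9876
0.739/4.75 = 0.1556
R_total = 0.7254 + 18.35 + 0.9876 + 0.1556 = 20.21 ft²·°F·h/BTU
Q = A·ΔT/R = 1700 × 67 / 20.21 = 5635 BTU/h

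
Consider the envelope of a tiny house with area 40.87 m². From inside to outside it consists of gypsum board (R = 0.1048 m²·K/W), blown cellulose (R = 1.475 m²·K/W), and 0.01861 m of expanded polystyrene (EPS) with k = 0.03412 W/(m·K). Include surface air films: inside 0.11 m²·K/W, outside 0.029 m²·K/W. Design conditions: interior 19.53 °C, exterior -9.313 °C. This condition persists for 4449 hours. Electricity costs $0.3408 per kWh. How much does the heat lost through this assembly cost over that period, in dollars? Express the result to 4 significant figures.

789.4 dollars

0.01861/0.03412 = 0.54543
R_total = 0.11 + 0.1048 + 1.475 + 0.54543 + 0.029 = 2.2642 m²·K/W
Q = 40.87 × (19.53 − (-9.313)) / 2.2642 = 520.62 W
E = 520.62 W × 4449 h / 1000 = 2316.3 kWh
Cost = 2316.3 × 0.3408 = $789.38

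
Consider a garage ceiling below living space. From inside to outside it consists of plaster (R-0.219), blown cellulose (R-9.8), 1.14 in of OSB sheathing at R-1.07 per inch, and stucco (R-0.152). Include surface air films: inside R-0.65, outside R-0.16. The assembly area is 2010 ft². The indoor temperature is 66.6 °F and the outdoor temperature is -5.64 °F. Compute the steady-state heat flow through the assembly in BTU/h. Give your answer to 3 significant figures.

11900 BTU/h

1.14 × 1.07 = 1.22
R_total = 0.65 + 0.219 + 9.8 + 1.22 + 0.152 + 0.16 = 12.2 ft²·°F·h/BTU
Q = A·ΔT/R = 2010 × (66.6 − (-5.64)) / 12.2 = 11900 BTU/h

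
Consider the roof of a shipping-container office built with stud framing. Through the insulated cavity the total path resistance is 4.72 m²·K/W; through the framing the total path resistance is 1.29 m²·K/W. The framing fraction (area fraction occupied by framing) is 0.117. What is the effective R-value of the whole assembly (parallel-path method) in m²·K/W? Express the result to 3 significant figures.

3.60 m²·K/W

U_eff = 0.883/4.72 + 0.117/1.29 = 0.1871 + 0.0907 = 0.2778
R_eff = 1/U_eff = 3.6 m²·K/W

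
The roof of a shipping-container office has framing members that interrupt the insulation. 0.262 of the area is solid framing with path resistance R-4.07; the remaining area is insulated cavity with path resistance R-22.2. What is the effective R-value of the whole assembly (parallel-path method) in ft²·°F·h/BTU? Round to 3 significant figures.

U_eff = 0.738/22.2 + 0.262/4.07 = 0.03324 + 0.06437 = 0.09762
R_eff = 1/U_eff = 10.24 ft²·°F·h/BTU

10.2 ft²·°F·h/BTU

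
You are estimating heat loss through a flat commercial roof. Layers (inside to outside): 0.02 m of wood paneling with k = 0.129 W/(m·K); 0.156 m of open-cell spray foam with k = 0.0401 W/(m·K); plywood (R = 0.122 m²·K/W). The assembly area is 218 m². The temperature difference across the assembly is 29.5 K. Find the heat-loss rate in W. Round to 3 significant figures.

0.02/0.129 = 0.155
0.156/0.0401 = 3.89
R_total = 0.155 + 3.89 + 0.122 = 4.167 m²·K/W
Q = A·ΔT/R = 218 × 29.5 / 4.167 = 1543 W

1540 W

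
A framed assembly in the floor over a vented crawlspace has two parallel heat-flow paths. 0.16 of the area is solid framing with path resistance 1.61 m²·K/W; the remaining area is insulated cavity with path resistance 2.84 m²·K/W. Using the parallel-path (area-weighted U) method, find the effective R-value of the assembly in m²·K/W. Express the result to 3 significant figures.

U_eff = 0.84/2.84 + 0.16/1.61 = 0.2958 + 0.09938 = 0.3952
R_eff = 1/U_eff = 2.531 m²·K/W

2.53 m²·K/W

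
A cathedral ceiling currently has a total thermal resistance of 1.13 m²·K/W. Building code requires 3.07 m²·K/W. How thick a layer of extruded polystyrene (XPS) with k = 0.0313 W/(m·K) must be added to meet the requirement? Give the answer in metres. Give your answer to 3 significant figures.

0.0607 m

ΔR = 3.07 − 1.13 = 1.94 m²·K/W
L = ΔR × k = 1.94 × 0.0313 = 0.06072 m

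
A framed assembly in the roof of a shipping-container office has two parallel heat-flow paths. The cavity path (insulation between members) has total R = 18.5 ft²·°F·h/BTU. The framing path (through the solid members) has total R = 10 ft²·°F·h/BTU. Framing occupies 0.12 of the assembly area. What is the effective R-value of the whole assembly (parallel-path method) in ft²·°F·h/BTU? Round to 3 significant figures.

16.8 ft²·°F·h/BTU

U_eff = 0.88/18.5 + 0.12/10 = 0.04757 + 0.012 = 0.05957
R_eff = 1/U_eff = 16.79 ft²·°F·h/BTU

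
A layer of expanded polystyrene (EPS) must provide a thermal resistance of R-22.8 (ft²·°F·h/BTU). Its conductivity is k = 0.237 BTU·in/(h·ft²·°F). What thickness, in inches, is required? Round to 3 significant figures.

L = R × k = 22.8 × 0.237 = 5.404 in

5.40 in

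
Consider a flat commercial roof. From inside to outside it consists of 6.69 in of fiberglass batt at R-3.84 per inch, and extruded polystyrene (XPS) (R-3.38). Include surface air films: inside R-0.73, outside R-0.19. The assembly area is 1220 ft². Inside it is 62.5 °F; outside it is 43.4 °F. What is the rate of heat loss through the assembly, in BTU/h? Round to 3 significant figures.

777 BTU/h

6.69 × 3.84 = 25.69
R_total = 0.73 + 25.69 + 3.38 + 0.19 = 29.99 ft²·°F·h/BTU
Q = A·ΔT/R = 1220 × (62.5 − 43.4) / 29.99 = 777 BTU/h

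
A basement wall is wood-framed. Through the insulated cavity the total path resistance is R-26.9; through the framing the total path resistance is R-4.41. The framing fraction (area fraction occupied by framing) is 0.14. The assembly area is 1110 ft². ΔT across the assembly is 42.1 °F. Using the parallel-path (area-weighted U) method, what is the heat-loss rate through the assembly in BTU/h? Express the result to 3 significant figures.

2980 BTU/h

U_eff = 0.86/26.9 + 0.14/4.41 = 0.03197 + 0.03175 = 0.06372
R_eff = 1/U_eff = 15.69 ft²·°F·h/BTU
Q = 1110 × 42.1 / 15.69 = 2978 BTU/h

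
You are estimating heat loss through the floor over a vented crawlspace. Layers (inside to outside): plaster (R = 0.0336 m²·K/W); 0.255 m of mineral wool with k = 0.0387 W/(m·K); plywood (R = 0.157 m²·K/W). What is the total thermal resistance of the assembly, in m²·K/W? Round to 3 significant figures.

6.78 m²·K/W

0.255/0.0387 = 6.589
R_total = 0.0336 + 6.589 + 0.157 = 6.78 m²·K/W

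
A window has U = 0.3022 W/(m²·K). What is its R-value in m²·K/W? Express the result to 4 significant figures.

3.309 m²·K/W

R = 1/U = 1/0.3022 = 3.3091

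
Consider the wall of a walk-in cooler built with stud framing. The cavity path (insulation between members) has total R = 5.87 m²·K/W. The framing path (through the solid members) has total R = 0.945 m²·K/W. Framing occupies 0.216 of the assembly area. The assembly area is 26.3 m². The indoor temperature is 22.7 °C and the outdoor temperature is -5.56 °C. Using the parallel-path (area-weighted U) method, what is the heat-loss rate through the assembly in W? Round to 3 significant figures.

269 W

U_eff = 0.784/5.87 + 0.216/0.945 = 0.1336 + 0.2286 = 0.3621
R_eff = 1/U_eff = 2.761 m²·K/W
Q = 26.3 × (22.7 − (-5.56)) / 2.761 = 269.2 W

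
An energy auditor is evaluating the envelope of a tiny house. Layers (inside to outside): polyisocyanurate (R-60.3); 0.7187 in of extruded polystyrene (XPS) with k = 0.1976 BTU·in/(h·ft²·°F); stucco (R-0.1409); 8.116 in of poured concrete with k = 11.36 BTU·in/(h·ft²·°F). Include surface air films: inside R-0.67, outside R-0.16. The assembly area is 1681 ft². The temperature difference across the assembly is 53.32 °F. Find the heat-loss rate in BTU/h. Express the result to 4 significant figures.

1366 BTU/h

0.7187/0.1976 = 3.6371
8.116/11.36 = 0.71444
R_total = 0.67 + 60.3 + 3.6371 + 0.1409 + 0.71444 + 0.16 = 65.622 ft²·°F·h/BTU
Q = A·ΔT/R = 1681 × 53.32 / 65.622 = 1365.9 BTU/h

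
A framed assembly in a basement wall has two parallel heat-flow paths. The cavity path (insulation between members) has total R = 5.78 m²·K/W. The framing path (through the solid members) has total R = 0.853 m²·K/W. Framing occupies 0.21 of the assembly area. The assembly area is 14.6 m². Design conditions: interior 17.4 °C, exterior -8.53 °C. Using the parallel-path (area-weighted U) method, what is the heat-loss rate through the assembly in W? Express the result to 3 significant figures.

145 W

U_eff = 0.79/5.78 + 0.21/0.853 = 0.1367 + 0.2462 = 0.3829
R_eff = 1/U_eff = 2.612 m²·K/W
Q = 14.6 × (17.4 − (-8.53)) / 2.612 = 144.9 W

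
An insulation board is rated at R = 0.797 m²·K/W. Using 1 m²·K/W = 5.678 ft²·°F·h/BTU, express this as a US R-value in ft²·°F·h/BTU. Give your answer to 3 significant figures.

R_US = 0.797 × 5.678 = 4.525

4.53 ft²·°F·h/BTU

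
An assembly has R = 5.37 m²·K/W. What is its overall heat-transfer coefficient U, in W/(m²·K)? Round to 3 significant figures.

U = 1/R = 1/5.37 = 0.1862

0.186 W/(m²·K)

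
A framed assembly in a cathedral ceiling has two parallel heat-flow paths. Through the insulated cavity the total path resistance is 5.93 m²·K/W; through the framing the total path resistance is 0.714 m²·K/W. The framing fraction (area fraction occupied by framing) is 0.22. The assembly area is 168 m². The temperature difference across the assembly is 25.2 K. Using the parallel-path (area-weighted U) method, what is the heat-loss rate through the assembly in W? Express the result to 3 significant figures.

U_eff = 0.78/5.93 + 0.22/0.714 = 0.1315 + 0.3081 = 0.4397
R_eff = 1/U_eff = 2.274 m²·K/W
Q = 168 × 25.2 / 2.274 = 1861 W

1860 W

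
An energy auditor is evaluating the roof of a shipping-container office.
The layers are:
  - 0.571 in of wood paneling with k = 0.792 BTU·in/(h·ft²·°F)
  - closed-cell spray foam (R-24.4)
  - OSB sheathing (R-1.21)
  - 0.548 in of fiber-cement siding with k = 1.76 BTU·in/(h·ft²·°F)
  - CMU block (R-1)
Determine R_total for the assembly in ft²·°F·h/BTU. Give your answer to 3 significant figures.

0.571/0.792 = 0.721
0.548/1.76 = 0.3114
R_total = 0.721 + 24.4 + 1.21 + 0.3114 + 1 = 27.64 ft²·°F·h/BTU

27.6 ft²·°F·h/BTU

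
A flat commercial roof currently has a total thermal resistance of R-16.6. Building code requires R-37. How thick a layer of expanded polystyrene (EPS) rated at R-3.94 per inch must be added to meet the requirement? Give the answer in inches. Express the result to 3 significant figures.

ΔR = 37 − 16.6 = 20.4 ft²·°F·h/BTU
L = ΔR / (R/in) = 20.4/3.94 = 5.178 in

5.18 in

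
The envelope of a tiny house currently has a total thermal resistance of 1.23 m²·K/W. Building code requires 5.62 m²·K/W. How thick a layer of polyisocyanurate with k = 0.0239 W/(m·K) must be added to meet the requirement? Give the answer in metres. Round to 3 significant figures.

ΔR = 5.62 − 1.23 = 4.39 m²·K/W
L = ΔR × k = 4.39 × 0.0239 = 0.1049 m

0.105 m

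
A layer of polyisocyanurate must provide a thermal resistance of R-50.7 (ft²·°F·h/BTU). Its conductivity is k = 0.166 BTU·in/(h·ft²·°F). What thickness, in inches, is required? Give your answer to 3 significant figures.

L = R × k = 50.7 × 0.166 = 8.416 in

8.42 in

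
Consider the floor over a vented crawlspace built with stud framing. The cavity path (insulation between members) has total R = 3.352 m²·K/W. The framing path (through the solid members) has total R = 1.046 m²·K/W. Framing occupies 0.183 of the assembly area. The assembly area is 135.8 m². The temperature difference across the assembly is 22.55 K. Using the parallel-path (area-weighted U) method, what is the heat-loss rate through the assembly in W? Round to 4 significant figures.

U_eff = 0.817/3.352 + 0.183/1.046 = 0.24374 + 0.17495 = 0.41869
R_eff = 1/U_eff = 2.3884 m²·K/W
Q = 135.8 × 22.55 / 2.3884 = 1282.1 W

1282 W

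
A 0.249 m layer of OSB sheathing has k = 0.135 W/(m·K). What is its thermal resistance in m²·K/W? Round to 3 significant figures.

R = L/k = 0.249/0.135 = 1.844 m²·K/W

1.84 m²·K/W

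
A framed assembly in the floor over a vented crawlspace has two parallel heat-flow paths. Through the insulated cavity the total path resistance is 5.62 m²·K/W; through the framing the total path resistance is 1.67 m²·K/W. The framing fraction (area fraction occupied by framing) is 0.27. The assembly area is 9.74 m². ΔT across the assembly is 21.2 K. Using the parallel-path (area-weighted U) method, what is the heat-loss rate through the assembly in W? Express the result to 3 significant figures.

U_eff = 0.73/5.62 + 0.27/1.67 = 0.1299 + 0.1617 = 0.2916
R_eff = 1/U_eff = 3.43 m²·K/W
Q = 9.74 × 21.2 / 3.43 = 60.21 W

60.2 W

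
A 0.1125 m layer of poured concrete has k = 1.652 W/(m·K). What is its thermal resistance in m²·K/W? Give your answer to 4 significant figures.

R = L/k = 0.1125/1.652 = 0.068099 m²·K/W

0.06810 m²·K/W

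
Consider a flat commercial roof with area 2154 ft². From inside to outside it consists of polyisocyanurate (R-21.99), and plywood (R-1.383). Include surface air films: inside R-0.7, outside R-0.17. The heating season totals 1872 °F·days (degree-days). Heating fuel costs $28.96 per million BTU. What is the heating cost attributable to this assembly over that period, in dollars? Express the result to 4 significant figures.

R_total = 0.7 + 21.99 + 1.383 + 0.17 = 24.243 ft²·°F·h/BTU
E = A × HDD × 24 / R = 2154 × 1872 × 24 / 24.243 = 3991900 BTU
Cost = 3991900/10⁶ × 28.96 = $115.6

115.6 dollars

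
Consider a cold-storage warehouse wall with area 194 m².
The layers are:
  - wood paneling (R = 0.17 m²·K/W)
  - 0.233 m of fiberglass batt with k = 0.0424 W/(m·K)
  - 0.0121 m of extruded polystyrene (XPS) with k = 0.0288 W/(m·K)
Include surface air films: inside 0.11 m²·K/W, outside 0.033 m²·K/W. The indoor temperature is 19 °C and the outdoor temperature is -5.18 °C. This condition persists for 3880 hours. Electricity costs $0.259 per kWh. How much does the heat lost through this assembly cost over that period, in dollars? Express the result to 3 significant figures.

757 dollars

0.233/0.0424 = 5.495
0.0121/0.0288 = 0.4201
R_total = 0.11 + 0.17 + 5.495 + 0.4201 + 0.033 = 6.228 m²·K/W
Q = 194 × (19 − (-5.18)) / 6.228 = 753.1 W
E = 753.1 W × 3880 h / 1000 = 2922 kWh
Cost = 2922 × 0.259 = $756.9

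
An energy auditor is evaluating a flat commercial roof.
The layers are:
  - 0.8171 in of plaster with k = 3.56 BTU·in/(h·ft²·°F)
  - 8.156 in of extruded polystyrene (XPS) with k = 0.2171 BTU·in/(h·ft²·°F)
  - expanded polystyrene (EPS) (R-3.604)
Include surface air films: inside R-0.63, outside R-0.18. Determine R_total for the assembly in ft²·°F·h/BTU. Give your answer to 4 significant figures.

42.21 ft²·°F·h/BTU

0.8171/3.56 = 0.22952
8.156/0.2171 = 37.568
R_total = 0.63 + 0.22952 + 37.568 + 3.604 + 0.18 = 42.211 ft²·°F·h/BTU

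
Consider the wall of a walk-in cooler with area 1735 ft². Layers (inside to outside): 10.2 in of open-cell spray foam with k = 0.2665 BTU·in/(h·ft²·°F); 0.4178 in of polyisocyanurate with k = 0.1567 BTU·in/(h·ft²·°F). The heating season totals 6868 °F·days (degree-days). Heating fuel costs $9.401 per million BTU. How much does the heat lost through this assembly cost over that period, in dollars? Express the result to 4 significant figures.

10.2/0.2665 = 38.274
0.4178/0.1567 = 2.6662
R_total = 38.274 + 2.6662 = 40.94 ft²·°F·h/BTU
E = A × HDD × 24 / R = 1735 × 6868 × 24 / 40.94 = 6985400 BTU
Cost = 6985400/10⁶ × 9.401 = $65.67

65.67 dollars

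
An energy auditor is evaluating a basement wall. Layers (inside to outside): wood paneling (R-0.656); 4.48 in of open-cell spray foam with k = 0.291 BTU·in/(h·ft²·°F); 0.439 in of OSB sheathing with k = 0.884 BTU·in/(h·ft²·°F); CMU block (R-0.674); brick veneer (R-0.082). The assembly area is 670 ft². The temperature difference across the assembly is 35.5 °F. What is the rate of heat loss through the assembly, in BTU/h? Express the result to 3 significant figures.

1370 BTU/h

4.48/0.291 = 15.4
0.439/0.884 = 0.4966
R_total = 0.656 + 15.4 + 0.4966 + 0.674 + 0.082 = 17.3 ft²·°F·h/BTU
Q = A·ΔT/R = 670 × 35.5 / 17.3 = 1375 BTU/h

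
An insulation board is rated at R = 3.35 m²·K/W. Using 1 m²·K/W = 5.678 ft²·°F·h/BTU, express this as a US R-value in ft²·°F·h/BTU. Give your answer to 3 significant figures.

R_US = 3.35 × 5.678 = 19.02

19.0 ft²·°F·h/BTU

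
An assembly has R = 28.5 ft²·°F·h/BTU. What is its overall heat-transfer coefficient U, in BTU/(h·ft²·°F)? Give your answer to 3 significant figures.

U = 1/R = 1/28.5 = 0.03509

0.0351 BTU/(h·ft²·°F)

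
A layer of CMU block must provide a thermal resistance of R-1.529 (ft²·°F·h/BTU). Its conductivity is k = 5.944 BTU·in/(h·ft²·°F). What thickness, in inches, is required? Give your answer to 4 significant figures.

L = R × k = 1.529 × 5.944 = 9.0884 in

9.088 in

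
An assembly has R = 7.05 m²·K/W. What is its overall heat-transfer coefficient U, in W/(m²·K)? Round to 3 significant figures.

0.142 W/(m²·K)

U = 1/R = 1/7.05 = 0.1418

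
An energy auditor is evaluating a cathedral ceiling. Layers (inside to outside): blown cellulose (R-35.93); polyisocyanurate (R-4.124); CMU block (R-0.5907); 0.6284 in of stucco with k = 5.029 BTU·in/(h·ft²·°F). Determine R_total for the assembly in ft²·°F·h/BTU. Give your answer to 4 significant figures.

40.77 ft²·°F·h/BTU

0.6284/5.029 = 0.12496
R_total = 35.93 + 4.124 + 0.5907 + 0.12496 = 40.77 ft²·°F·h/BTU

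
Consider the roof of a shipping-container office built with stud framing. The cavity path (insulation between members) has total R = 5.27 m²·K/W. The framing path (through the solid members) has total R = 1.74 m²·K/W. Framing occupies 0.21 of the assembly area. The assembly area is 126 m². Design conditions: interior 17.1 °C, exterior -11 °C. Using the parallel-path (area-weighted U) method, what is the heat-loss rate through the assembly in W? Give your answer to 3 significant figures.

U_eff = 0.79/5.27 + 0.21/1.74 = 0.1499 + 0.1207 = 0.2706
R_eff = 1/U_eff = 3.696 m²·K/W
Q = 126 × (17.1 − (-11)) / 3.696 = 958.1 W

958 W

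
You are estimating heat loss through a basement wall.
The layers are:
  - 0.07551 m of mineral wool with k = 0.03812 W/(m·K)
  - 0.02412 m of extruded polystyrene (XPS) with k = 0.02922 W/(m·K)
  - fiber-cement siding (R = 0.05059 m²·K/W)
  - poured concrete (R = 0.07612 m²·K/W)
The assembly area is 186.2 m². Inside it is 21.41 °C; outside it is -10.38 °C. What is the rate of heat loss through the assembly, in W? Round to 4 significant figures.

0.07551/0.03812 = 1.9808
0.02412/0.02922 = 0.82546
R_total = 1.9808 + 0.82546 + 0.05059 + 0.07612 = 2.933 m²·K/W
Q = A·ΔT/R = 186.2 × (21.41 − (-10.38)) / 2.933 = 2018.2 W

2018 W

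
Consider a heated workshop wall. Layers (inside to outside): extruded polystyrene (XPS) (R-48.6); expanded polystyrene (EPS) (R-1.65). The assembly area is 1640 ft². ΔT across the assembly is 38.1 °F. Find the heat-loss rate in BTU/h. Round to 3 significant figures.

R_total = 48.6 + 1.65 = 50.25 ft²·°F·h/BTU
Q = A·ΔT/R = 1640 × 38.1 / 50.25 = 1243 BTU/h

1240 BTU/h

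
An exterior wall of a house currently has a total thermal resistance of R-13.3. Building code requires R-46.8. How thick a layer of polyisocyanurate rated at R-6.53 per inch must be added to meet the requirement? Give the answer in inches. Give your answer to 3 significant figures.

5.13 in

ΔR = 46.8 − 13.3 = 33.5 ft²·°F·h/BTU
L = ΔR / (R/in) = 33.5/6.53 = 5.13 in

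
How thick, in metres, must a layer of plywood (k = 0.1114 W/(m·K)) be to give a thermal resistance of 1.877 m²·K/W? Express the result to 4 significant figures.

0.2091 m

L = R·k = 1.877 × 0.1114 = 0.2091 m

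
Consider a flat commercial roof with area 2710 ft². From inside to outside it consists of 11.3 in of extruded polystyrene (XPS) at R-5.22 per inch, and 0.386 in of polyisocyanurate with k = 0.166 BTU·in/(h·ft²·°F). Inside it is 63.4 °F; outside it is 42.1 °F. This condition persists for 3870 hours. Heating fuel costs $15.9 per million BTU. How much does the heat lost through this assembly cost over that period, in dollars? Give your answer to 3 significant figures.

11.3 × 5.22 = 58.99
0.386/0.166 = 2.325
R_total = 58.99 + 2.325 = 61.31 ft²·°F·h/BTU
Q = 2710 × (63.4 − 42.1) / 61.31 = 941.5 BTU/h
E = 941.5 × 3870 = 3644000 BTU
Cost = 3644000/10⁶ × 15.9 = $57.93

57.9 dollars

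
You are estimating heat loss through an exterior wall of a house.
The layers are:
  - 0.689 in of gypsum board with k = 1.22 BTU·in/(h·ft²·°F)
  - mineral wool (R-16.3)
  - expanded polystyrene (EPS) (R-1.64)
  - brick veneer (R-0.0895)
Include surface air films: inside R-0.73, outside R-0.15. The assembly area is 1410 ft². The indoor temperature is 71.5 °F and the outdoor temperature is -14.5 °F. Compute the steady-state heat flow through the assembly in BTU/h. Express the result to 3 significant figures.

6230 BTU/h

0.689/1.22 = 0.5648
R_total = 0.73 + 0.5648 + 16.3 + 1.64 + 0.0895 + 0.15 = 19.47 ft²·°F·h/BTU
Q = A·ΔT/R = 1410 × (71.5 − (-14.5)) / 19.47 = 6227 BTU/h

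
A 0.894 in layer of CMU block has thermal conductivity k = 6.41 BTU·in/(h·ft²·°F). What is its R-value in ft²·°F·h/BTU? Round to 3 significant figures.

R = L/k = 0.894/6.41 = 0.1395 ft²·°F·h/BTU

0.139 ft²·°F·h/BTU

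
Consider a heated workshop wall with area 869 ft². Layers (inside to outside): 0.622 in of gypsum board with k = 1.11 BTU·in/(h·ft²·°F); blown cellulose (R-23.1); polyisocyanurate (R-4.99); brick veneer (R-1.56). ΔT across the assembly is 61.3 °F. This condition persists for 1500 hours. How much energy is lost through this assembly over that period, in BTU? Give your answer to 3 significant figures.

0.622/1.11 = 0.5604
R_total = 0.5604 + 23.1 + 4.99 + 1.56 = 30.21 ft²·°F·h/BTU
Q = 869 × 61.3 / 30.21 = 1763 BTU/h
E = 1763 × 1500 = 2645000 BTU

2640000 BTU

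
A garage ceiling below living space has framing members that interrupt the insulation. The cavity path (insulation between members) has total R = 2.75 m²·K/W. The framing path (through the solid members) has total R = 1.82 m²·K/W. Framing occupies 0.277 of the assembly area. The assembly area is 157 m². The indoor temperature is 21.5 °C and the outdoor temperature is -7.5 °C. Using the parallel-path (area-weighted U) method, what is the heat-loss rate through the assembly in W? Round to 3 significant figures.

U_eff = 0.723/2.75 + 0.277/1.82 = 0.2629 + 0.1522 = 0.4151
R_eff = 1/U_eff = 2.409 m²·K/W
Q = 157 × (21.5 − (-7.5)) / 2.409 = 1890 W

1890 W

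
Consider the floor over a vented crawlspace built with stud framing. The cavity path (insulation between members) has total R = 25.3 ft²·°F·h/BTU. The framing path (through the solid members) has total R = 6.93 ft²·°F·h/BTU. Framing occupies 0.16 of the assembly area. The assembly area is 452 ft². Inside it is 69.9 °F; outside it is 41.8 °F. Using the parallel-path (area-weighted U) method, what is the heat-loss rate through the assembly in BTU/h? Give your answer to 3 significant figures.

715 BTU/h

U_eff = 0.84/25.3 + 0.16/6.93 = 0.0332 + 0.02309 = 0.05629
R_eff = 1/U_eff = 17.77 ft²·°F·h/BTU
Q = 452 × (69.9 − 41.8) / 17.77 = 714.9 BTU/h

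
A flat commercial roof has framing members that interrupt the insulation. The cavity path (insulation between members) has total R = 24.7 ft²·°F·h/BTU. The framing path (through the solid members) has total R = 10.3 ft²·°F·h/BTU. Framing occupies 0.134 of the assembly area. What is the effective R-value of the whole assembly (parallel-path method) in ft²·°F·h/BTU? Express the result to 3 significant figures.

20.8 ft²·°F·h/BTU

U_eff = 0.866/24.7 + 0.134/10.3 = 0.03506 + 0.01301 = 0.04807
R_eff = 1/U_eff = 20.8 ft²·°F·h/BTU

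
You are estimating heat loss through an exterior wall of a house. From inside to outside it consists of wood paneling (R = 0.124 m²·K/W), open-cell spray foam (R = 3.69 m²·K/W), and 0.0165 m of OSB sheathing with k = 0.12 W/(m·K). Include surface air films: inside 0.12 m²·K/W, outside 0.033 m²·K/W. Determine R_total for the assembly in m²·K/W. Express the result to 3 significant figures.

0.0165/0.12 = 0.1375
R_total = 0.12 + 0.124 + 3.69 + 0.1375 + 0.033 = 4.104 m²·K/W

4.10 m²·K/W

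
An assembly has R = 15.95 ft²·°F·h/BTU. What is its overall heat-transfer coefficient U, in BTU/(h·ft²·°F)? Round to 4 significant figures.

U = 1/R = 1/15.95 = 0.062696

0.06270 BTU/(h·ft²·°F)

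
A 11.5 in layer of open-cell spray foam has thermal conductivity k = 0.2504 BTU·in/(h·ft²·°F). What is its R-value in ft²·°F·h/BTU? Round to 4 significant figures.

45.93 ft²·°F·h/BTU

R = L/k = 11.5/0.2504 = 45.927 ft²·°F·h/BTU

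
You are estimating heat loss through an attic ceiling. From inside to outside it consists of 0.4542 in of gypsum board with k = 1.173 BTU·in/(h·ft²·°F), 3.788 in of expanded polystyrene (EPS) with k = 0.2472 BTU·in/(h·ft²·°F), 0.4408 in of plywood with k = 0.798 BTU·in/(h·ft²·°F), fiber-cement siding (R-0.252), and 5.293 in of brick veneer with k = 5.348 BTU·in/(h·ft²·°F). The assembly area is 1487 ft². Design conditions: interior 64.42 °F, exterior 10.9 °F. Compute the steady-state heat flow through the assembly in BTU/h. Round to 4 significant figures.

0.4542/1.173 = 0.38721
3.788/0.2472 = 15.324
0.4408/0.798 = 0.55238
5.293/5.348 = 0.98972
R_total = 0.38721 + 15.324 + 0.55238 + 0.252 + 0.98972 = 17.505 ft²·°F·h/BTU
Q = A·ΔT/R = 1487 × (64.42 − 10.9) / 17.505 = 4546.4 BTU/h

4546 BTU/h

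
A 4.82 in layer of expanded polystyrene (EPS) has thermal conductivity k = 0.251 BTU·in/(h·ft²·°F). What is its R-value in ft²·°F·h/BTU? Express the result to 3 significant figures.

19.2 ft²·°F·h/BTU

R = L/k = 4.82/0.251 = 19.2 ft²·°F·h/BTU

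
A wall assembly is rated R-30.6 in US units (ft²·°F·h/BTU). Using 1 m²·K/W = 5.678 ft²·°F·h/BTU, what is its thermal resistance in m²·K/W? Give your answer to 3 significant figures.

R_SI = 30.6/5.678 = 5.389

5.39 m²·K/W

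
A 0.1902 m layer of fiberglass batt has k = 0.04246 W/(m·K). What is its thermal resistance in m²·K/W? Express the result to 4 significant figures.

4.480 m²·K/W

R = L/k = 0.1902/0.04246 = 4.4795 m²·K/W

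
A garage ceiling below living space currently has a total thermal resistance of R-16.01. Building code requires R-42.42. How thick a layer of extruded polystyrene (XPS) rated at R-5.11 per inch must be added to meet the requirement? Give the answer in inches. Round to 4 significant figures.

ΔR = 42.42 − 16.01 = 26.41 ft²·°F·h/BTU
L = ΔR / (R/in) = 26.41/5.11 = 5.1683 in

5.168 in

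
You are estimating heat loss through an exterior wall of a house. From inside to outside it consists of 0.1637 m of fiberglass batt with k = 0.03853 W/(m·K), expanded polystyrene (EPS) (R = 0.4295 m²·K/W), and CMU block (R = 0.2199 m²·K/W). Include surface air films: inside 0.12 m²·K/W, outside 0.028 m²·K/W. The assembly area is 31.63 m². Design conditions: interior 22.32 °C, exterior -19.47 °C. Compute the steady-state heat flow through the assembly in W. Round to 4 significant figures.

0.1637/0.03853 = 4.2486
R_total = 0.12 + 4.2486 + 0.4295 + 0.2199 + 0.028 = 5.046 m²·K/W
Q = A·ΔT/R = 31.63 × (22.32 − (-19.47)) / 5.046 = 261.95 W

262.0 W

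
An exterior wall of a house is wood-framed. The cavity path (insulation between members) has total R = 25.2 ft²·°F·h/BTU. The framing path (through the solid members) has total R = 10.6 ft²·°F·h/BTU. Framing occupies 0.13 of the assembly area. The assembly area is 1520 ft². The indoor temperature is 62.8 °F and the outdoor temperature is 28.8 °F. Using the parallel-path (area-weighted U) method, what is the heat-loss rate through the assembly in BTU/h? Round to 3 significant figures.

U_eff = 0.87/25.2 + 0.13/10.6 = 0.03452 + 0.01226 = 0.04679
R_eff = 1/U_eff = 21.37 ft²·°F·h/BTU
Q = 1520 × (62.8 − 28.8) / 21.37 = 2418 BTU/h

2420 BTU/h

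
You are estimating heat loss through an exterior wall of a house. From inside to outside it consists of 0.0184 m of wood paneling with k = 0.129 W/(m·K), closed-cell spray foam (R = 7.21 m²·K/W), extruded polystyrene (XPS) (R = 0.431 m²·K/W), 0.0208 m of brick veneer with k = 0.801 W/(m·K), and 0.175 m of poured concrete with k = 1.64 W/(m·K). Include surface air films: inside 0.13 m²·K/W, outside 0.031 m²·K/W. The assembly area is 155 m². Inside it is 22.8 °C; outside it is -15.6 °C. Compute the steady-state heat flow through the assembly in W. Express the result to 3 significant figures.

0.0184/0.129 = 0.1426
0.0208/0.801 = 0.02597
0.175/1.64 = 0.1067
R_total = 0.13 + 0.1426 + 7.21 + 0.431 + 0.02597 + 0.1067 + 0.031 = 8.077 m²·K/W
Q = A·ΔT/R = 155 × (22.8 − (-15.6)) / 8.077 = 736.9 W

737 W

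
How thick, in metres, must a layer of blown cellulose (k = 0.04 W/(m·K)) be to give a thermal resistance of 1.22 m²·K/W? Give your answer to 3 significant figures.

0.0488 m

L = R·k = 1.22 × 0.04 = 0.0488 m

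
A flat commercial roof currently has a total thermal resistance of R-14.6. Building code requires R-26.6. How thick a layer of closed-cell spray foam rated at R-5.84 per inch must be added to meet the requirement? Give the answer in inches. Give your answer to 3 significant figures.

2.05 in

ΔR = 26.6 − 14.6 = 12 ft²·°F·h/BTU
L = ΔR / (R/in) = 12/5.84 = 2.055 in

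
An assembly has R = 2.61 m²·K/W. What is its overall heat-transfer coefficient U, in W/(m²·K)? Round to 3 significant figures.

0.383 W/(m²·K)

U = 1/R = 1/2.61 = 0.3831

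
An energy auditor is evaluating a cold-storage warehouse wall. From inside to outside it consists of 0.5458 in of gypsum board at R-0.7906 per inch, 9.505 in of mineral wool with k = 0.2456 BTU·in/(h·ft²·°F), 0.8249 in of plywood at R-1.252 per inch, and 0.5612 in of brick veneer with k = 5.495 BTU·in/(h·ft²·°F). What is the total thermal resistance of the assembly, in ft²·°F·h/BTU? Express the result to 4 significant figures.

40.27 ft²·°F·h/BTU

0.5458 × 0.7906 = 0.43151
9.505/0.2456 = 38.701
0.8249 × 1.252 = 1.0328
0.5612/5.495 = 0.10213
R_total = 0.43151 + 38.701 + 1.0328 + 0.10213 = 40.268 ft²·°F·h/BTU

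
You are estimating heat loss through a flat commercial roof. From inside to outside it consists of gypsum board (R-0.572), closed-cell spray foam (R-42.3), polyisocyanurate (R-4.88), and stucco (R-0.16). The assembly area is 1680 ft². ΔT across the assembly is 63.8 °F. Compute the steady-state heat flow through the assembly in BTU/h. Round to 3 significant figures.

R_total = 0.572 + 42.3 + 4.88 + 0.16 = 47.91 ft²·°F·h/BTU
Q = A·ΔT/R = 1680 × 63.8 / 47.91 = 2237 BTU/h

2240 BTU/h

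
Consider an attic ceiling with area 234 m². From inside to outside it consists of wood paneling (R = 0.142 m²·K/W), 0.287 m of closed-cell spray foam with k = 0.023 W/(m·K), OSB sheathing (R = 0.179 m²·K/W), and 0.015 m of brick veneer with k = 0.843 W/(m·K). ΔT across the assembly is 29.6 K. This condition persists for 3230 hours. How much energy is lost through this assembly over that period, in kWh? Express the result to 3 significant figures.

1750 kWh

0.287/0.023 = 12.48
0.015/0.843 = 0.01779
R_total = 0.142 + 12.48 + 0.179 + 0.01779 = 12.82 m²·K/W
Q = 234 × 29.6 / 12.82 = 540.4 W
E = 540.4 W × 3230 h / 1000 = 1746 kWh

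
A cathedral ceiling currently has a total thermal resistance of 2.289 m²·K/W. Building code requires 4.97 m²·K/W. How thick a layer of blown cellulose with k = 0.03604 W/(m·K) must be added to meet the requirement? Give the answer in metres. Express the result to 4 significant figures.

ΔR = 4.97 − 2.289 = 2.681 m²·K/W
L = ΔR × k = 2.681 × 0.03604 = 0.096623 m

0.09662 m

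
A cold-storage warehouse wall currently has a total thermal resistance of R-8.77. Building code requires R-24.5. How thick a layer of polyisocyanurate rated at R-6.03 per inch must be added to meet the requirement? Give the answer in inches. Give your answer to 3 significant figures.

ΔR = 24.5 − 8.77 = 15.73 ft²·°F·h/BTU
L = ΔR / (R/in) = 15.73/6.03 = 2.609 in

2.61 in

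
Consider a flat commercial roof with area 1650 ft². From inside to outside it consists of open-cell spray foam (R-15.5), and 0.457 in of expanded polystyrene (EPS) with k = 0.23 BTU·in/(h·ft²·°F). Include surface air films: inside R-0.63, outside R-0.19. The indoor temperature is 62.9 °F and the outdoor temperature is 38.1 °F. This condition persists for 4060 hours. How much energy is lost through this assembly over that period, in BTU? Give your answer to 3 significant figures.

0.457/0.23 = 1.987
R_total = 0.63 + 15.5 + 1.987 + 0.19 = 18.31 ft²·°F·h/BTU
Q = 1650 × (62.9 − 38.1) / 18.31 = 2235 BTU/h
E = 2235 × 4060 = 9075000 BTU

9070000 BTU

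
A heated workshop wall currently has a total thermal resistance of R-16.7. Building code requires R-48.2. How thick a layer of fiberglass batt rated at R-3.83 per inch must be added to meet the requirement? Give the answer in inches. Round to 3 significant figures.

8.22 in

ΔR = 48.2 − 16.7 = 31.5 ft²·°F·h/BTU
L = ΔR / (R/in) = 31.5/3.83 = 8.225 in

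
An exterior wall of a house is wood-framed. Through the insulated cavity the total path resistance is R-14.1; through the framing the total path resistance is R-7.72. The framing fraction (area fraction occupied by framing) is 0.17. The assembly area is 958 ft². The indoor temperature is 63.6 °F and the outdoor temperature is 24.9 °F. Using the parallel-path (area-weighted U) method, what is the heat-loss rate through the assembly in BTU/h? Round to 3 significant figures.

3000 BTU/h

U_eff = 0.83/14.1 + 0.17/7.72 = 0.05887 + 0.02202 = 0.08089
R_eff = 1/U_eff = 12.36 ft²·°F·h/BTU
Q = 958 × (63.6 − 24.9) / 12.36 = 2999 BTU/h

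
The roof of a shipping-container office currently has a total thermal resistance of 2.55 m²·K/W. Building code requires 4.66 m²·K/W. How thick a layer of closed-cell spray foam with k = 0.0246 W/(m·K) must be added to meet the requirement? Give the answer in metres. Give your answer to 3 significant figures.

ΔR = 4.66 − 2.55 = 2.11 m²·K/W
L = ΔR × k = 2.11 × 0.0246 = 0.05191 m

0.0519 m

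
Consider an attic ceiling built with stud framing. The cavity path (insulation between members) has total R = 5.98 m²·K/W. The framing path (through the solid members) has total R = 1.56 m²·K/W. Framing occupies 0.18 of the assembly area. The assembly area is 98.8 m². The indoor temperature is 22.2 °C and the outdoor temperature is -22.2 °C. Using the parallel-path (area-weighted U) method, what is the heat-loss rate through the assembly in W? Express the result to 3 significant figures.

U_eff = 0.82/5.98 + 0.18/1.56 = 0.1371 + 0.1154 = 0.2525
R_eff = 1/U_eff = 3.96 m²·K/W
Q = 98.8 × (22.2 − (-22.2)) / 3.96 = 1108 W

1110 W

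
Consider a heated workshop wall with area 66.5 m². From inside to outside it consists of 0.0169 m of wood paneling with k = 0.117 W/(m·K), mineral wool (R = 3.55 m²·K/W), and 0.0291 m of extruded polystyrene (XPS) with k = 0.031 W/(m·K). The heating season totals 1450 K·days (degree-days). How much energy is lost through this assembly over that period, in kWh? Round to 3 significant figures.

0.0169/0.117 = 0.1444
0.0291/0.031 = 0.9387
R_total = 0.1444 + 3.55 + 0.9387 = 4.633 m²·K/W
E = A × HDD × 24 / R / 1000 = 66.5 × 1450 × 24 / 4.633 / 1000 = 499.5 kWh

499 kWh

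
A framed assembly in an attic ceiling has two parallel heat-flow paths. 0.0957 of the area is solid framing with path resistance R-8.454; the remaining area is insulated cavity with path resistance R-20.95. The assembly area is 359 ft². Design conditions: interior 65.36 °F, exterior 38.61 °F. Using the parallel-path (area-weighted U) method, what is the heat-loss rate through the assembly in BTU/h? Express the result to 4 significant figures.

U_eff = 0.9043/20.95 + 0.0957/8.454 = 0.043165 + 0.01132 = 0.054485
R_eff = 1/U_eff = 18.354 ft²·°F·h/BTU
Q = 359 × (65.36 − 38.61) / 18.354 = 523.23 BTU/h

523.2 BTU/h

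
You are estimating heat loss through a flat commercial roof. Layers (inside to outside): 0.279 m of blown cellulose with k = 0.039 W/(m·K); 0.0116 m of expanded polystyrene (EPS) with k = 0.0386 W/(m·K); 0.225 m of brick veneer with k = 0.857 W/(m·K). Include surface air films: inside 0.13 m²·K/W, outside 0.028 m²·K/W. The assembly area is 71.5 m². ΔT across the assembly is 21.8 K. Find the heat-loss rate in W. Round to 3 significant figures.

198 W

0.279/0.039 = 7.154
0.0116/0.0386 = 0.3005
0.225/0.857 = 0.2625
R_total = 0.13 + 7.154 + 0.3005 + 0.2625 + 0.028 = 7.875 m²·K/W
Q = A·ΔT/R = 71.5 × 21.8 / 7.875 = 197.9 W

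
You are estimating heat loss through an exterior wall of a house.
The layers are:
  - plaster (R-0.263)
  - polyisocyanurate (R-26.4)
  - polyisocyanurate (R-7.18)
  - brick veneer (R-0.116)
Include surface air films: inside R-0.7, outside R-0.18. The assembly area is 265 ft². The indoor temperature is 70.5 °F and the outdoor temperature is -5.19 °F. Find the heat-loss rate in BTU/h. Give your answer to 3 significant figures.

576 BTU/h

R_total = 0.7 + 0.263 + 26.4 + 7.18 + 0.116 + 0.18 = 34.84 ft²·°F·h/BTU
Q = A·ΔT/R = 265 × (70.5 − (-5.19)) / 34.84 = 575.7 BTU/h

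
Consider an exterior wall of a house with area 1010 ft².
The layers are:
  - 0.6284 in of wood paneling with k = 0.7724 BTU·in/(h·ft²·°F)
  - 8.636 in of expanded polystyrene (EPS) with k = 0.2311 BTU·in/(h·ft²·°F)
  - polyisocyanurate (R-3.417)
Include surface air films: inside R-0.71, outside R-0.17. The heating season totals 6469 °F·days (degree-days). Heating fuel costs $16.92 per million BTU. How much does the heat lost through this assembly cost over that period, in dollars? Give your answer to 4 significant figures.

62.46 dollars

0.6284/0.7724 = 0.81357
8.636/0.2311 = 37.369
R_total = 0.71 + 0.81357 + 37.369 + 3.417 + 0.17 = 42.48 ft²·°F·h/BTU
E = A × HDD × 24 / R = 1010 × 6469 × 24 / 42.48 = 3691400 BTU
Cost = 3691400/10⁶ × 16.92 = $62.458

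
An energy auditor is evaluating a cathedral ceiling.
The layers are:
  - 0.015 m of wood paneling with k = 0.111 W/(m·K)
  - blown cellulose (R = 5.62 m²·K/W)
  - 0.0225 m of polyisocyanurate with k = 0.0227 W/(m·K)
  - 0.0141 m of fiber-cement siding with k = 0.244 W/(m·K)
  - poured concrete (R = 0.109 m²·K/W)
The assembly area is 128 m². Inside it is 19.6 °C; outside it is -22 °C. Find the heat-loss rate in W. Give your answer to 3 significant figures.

0.015/0.111 = 0.1351
0.0225/0.0227 = 0.9912
0.0141/0.244 = 0.05779
R_total = 0.1351 + 5.62 + 0.9912 + 0.05779 + 0.109 = 6.913 m²·K/W
Q = A·ΔT/R = 128 × (19.6 − (-22)) / 6.913 = 770.2 W

770 W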